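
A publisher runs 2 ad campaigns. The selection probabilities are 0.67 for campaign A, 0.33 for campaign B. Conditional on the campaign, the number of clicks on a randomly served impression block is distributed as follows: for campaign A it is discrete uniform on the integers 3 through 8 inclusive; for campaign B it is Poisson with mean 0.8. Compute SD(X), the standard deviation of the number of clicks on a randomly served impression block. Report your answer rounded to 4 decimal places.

Per component, A: μ=5.5, E[X²]=33.1667; B: μ=0.8, E[X²]=1.44.
E[X] = 0.67·5.5 + 0.33·0.8 = 3.949.
E[X²] = 0.67·33.1667 + 0.33·1.44 = 22.6969.
Var(X) = E[X²] − (E[X])² = 22.6969 − 15.5946 = 7.10227.
SD(X) = √7.10227 = 2.66501.

2.6650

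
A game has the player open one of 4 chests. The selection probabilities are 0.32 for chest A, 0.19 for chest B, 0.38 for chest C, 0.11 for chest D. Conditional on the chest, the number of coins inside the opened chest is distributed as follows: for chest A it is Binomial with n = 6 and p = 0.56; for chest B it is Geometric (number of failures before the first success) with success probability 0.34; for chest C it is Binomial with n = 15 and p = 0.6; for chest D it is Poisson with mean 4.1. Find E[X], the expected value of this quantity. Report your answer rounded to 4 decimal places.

5.3150

Component means — A: 3.36; B: 1.94118; C: 9; D: 4.1.
E[X] = 0.32·3.36 + 0.19·1.94118 + 0.38·9 + 0.11·4.1 = 5.31502.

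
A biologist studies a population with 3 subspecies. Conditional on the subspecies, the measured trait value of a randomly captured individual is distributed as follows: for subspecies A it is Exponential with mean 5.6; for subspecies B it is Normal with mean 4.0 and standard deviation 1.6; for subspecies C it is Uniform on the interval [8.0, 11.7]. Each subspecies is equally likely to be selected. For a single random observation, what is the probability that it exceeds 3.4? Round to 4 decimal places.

Conditional on each subspecies, P(X > 3.4): A: 0.544906; B: 0.64617; C: 1.
By total probability, P(X > 3.4) = 0.333333·0.544906 + 0.333333·0.64617 + 0.333333·1 = 0.730358.

0.7304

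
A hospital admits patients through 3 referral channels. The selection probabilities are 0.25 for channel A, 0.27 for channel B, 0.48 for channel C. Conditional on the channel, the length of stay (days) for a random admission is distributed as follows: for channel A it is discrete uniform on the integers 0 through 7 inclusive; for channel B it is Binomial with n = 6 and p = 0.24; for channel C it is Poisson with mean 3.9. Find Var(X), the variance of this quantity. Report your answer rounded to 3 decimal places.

Per component, A: μ=3.5, E[X²]=17.5; B: μ=1.44, E[X²]=3.168; C: μ=3.9, E[X²]=19.11.
E[X] = 0.25·3.5 + 0.27·1.44 + 0.48·3.9 = 3.1358.
E[X²] = 0.25·17.5 + 0.27·3.168 + 0.48·19.11 = 14.4032.
Var(X) = E[X²] − (E[X])² = 14.4032 − 9.83324 = 4.56992.

4.570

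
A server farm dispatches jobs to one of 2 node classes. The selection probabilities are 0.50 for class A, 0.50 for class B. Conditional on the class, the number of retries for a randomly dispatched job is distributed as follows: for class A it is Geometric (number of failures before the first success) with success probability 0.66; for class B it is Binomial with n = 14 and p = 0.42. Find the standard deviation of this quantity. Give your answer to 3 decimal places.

Per component, A: μ=0.515152, E[X²]=1.04591; B: μ=5.88, E[X²]=37.9848.
E[X] = 0.5·0.515152 + 0.5·5.88 = 3.19758.
E[X²] = 0.5·1.04591 + 0.5·37.9848 = 19.5154.
Var(X) = E[X²] − (E[X])² = 19.5154 − 10.2245 = 9.29087.
SD(X) = √9.29087 = 3.04809.

3.048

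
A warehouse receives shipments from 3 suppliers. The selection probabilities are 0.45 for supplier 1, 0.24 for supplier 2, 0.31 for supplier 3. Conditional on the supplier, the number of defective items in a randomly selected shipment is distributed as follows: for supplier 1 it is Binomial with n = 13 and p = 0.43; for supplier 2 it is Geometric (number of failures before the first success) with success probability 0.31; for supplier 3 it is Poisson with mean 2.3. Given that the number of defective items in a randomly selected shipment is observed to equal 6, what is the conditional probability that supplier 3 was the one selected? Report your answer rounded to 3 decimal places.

Likelihoods P(X=6 | ·): 1: 0.212057; 2: 0.0334546; 3: 0.0206138.
Posterior ∝ prior × likelihood. Numerator for 3: 0.31·0.0206138 = 0.00639027.
Normalizing constant: 0.45·0.212057 + 0.24·0.0334546 + 0.31·0.0206138 = 0.109845.
P(3 | observation) = 0.00639027 / 0.109845 = 0.0581754.

0.058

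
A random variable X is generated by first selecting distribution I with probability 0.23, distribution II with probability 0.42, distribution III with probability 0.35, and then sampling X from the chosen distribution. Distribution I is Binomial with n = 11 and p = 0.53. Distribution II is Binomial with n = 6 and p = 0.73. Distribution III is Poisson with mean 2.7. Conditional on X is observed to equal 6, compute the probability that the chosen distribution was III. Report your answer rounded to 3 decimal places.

0.097

Likelihoods P(X=6 | ·): I: 0.234848; II: 0.151334; III: 0.0361622.
Posterior ∝ prior × likelihood. Numerator for III: 0.35·0.0361622 = 0.0126568.
Normalizing constant: 0.23·0.234848 + 0.42·0.151334 + 0.35·0.0361622 = 0.130232.
P(III | observation) = 0.0126568 / 0.130232 = 0.0971863.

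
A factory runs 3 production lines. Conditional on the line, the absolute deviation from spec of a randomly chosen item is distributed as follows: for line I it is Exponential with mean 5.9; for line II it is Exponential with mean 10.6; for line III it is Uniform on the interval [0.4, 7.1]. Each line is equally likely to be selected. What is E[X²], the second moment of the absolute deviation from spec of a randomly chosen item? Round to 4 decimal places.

For each component E[X²] = Var + (mean)², giving I: 69.62; II: 224.72; III: 17.8033.
Overall E[X²] = 0.333333·69.62 + 0.333333·224.72 + 0.333333·17.8033 = 104.048.

104.0478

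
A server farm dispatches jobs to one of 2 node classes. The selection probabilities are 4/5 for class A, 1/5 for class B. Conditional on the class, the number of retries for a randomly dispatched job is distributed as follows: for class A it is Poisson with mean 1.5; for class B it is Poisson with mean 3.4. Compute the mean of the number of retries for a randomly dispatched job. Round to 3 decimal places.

1.880

Component means — A: 1.5; B: 3.4.
E[X] = 0.8·1.5 + 0.2·3.4 = 1.88.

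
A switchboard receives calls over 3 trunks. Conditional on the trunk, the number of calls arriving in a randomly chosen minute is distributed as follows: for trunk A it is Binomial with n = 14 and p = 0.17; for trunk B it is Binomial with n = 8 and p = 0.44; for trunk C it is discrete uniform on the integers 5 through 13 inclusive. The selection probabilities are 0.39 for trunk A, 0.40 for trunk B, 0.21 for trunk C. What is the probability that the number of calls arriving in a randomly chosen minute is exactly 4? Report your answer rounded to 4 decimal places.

Conditional on each trunk, P(X = 4): A: 0.129721; B: 0.258024; C: 0.
By total probability, P(X = 4) = 0.39·0.129721 + 0.4·0.258024 + 0.21·0 = 0.153801.

0.1538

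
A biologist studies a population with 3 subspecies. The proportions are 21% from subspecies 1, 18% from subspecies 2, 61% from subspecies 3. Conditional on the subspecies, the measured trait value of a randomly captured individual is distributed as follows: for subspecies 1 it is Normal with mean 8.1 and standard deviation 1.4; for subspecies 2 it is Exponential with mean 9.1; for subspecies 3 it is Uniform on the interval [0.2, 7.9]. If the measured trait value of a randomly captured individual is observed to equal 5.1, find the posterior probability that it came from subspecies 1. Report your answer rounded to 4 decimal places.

0.0624

Likelihoods f(5.1 | ·): 1: 0.0286865; 2: 0.0627426; 3: 0.12987.
Posterior ∝ prior × likelihood. Numerator for 1: 0.21·0.0286865 = 0.00602416.
Normalizing constant: 0.21·0.0286865 + 0.18·0.0627426 + 0.61·0.12987 = 0.0965386.
P(1 | observation) = 0.00602416 / 0.0965386 = 0.0624016.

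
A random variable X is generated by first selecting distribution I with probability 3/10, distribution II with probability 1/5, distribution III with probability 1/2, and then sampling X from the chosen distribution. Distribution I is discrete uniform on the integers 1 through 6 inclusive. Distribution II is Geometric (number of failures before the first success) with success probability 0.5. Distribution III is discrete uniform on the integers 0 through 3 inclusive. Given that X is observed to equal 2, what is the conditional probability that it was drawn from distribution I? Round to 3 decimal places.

0.250

Likelihoods P(X=2 | ·): I: 0.166667; II: 0.125; III: 0.25.
Posterior ∝ prior × likelihood. Numerator for I: 0.3·0.166667 = 0.05.
Normalizing constant: 0.3·0.166667 + 0.2·0.125 + 0.5·0.25 = 0.2.
P(I | observation) = 0.05 / 0.2 = 0.25.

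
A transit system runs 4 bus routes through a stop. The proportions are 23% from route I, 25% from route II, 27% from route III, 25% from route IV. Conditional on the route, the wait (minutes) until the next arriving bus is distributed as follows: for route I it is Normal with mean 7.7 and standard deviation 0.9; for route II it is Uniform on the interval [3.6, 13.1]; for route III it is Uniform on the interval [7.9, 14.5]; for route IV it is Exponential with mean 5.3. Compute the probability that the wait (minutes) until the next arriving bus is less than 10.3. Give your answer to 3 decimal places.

Conditional on each route, P(X < 10.3): I: 0.998067; II: 0.705263; III: 0.363636; IV: 0.856783.
By total probability, P(X < 10.3) = 0.23·0.998067 + 0.25·0.705263 + 0.27·0.363636 + 0.25·0.856783 = 0.718249.

0.718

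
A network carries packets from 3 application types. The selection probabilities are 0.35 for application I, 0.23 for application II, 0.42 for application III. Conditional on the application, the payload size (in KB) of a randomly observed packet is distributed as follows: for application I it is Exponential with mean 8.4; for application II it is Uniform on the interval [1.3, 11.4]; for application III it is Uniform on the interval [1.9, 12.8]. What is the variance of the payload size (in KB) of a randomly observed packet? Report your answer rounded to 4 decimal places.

Per component, I: μ=8.4, E[X²]=141.12; II: μ=6.35, E[X²]=48.8233; III: μ=7.35, E[X²]=63.9233.
E[X] = 0.35·8.4 + 0.23·6.35 + 0.42·7.35 = 7.4875.
E[X²] = 0.35·141.12 + 0.23·48.8233 + 0.42·63.9233 = 87.4692.
Var(X) = E[X²] − (E[X])² = 87.4692 − 56.0627 = 31.4065.

31.4065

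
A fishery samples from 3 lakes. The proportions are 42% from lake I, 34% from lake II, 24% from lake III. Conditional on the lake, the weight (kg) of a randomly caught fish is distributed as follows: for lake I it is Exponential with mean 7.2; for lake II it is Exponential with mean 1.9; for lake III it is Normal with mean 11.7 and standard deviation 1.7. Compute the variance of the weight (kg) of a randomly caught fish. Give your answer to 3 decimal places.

37.583

Per component, I: μ=7.2, E[X²]=103.68; II: μ=1.9, E[X²]=7.22; III: μ=11.7, E[X²]=139.78.
E[X] = 0.42·7.2 + 0.34·1.9 + 0.24·11.7 = 6.478.
E[X²] = 0.42·103.68 + 0.34·7.22 + 0.24·139.78 = 79.5476.
Var(X) = E[X²] − (E[X])² = 79.5476 − 41.9645 = 37.5831.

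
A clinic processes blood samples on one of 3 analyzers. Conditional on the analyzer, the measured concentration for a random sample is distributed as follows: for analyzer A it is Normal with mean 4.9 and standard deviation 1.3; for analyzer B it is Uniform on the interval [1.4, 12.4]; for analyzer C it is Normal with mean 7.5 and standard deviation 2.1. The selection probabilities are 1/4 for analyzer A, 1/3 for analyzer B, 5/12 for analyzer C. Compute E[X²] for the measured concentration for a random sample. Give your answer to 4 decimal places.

50.9311

For each component E[X²] = Var + (mean)², giving A: 25.7; B: 57.6933; C: 60.66.
Overall E[X²] = 0.25·25.7 + 0.333333·57.6933 + 0.416667·60.66 = 50.9311.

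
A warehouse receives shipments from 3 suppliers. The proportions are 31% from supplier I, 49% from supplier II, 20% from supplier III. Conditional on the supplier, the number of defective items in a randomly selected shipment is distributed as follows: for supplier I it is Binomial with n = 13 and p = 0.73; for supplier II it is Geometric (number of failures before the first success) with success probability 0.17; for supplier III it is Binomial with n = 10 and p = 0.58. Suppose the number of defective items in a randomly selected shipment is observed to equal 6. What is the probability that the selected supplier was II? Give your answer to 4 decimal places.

Likelihoods P(X=6 | ·): I: 0.0271644; II: 0.0555799; III: 0.248762.
Posterior ∝ prior × likelihood. Numerator for II: 0.49·0.0555799 = 0.0272341.
Normalizing constant: 0.31·0.0271644 + 0.49·0.0555799 + 0.2·0.248762 = 0.0854076.
P(II | observation) = 0.0272341 / 0.0854076 = 0.318873.

0.3189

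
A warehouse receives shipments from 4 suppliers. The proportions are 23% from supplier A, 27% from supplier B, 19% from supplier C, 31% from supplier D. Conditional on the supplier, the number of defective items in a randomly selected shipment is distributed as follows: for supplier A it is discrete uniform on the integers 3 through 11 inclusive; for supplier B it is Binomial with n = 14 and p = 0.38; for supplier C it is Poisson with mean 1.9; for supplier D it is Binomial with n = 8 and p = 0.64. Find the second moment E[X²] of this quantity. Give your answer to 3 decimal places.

For each component E[X²] = Var + (mean)², giving A: 55.6667; B: 31.6008; C: 5.51; D: 28.0576.
Overall E[X²] = 0.23·55.6667 + 0.27·31.6008 + 0.19·5.51 + 0.31·28.0576 = 31.0803.

31.080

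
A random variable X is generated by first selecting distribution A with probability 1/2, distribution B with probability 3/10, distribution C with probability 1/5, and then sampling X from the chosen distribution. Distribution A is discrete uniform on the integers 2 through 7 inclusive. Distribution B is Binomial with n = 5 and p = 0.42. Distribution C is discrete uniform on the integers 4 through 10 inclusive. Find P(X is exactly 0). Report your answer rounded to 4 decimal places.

0.0197

Conditional on each component, P(X = 0): A: 0; B: 0.0656357; C: 0.
By total probability, P(X = 0) = 0.5·0 + 0.3·0.0656357 + 0.2·0 = 0.0196907.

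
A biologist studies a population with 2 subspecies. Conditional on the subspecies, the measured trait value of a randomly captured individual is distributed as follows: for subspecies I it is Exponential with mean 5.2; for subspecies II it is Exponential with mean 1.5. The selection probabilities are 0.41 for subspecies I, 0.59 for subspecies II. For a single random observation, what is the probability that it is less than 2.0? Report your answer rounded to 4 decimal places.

Conditional on each subspecies, P(X < 2.0): I: 0.319288; II: 0.736403.
By total probability, P(X < 2.0) = 0.41·0.319288 + 0.59·0.736403 = 0.565386.

0.5654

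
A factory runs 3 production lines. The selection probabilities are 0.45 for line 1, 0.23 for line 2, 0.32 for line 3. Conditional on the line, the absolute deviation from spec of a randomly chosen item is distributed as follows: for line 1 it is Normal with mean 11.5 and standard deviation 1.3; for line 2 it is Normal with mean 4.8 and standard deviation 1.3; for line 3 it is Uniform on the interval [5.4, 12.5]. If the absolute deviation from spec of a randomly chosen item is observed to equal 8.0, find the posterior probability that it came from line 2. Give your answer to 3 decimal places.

0.065

Likelihoods f(8.0 | ·): 1: 0.00818409; 2: 0.0148332; 3: 0.140845.
Posterior ∝ prior × likelihood. Numerator for 2: 0.23·0.0148332 = 0.00341163.
Normalizing constant: 0.45·0.00818409 + 0.23·0.0148332 + 0.32·0.140845 = 0.0521649.
P(2 | observation) = 0.00341163 / 0.0521649 = 0.0654009.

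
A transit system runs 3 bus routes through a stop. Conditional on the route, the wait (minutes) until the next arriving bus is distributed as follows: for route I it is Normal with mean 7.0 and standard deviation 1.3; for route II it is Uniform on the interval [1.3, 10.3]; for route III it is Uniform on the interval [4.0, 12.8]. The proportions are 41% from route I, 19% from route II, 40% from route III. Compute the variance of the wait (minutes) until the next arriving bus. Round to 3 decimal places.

5.504

Per component, I: μ=7, E[X²]=50.69; II: μ=5.8, E[X²]=40.39; III: μ=8.4, E[X²]=77.0133.
E[X] = 0.41·7 + 0.19·5.8 + 0.4·8.4 = 7.332.
E[X²] = 0.41·50.69 + 0.19·40.39 + 0.4·77.0133 = 59.2623.
Var(X) = E[X²] − (E[X])² = 59.2623 − 53.7582 = 5.50411.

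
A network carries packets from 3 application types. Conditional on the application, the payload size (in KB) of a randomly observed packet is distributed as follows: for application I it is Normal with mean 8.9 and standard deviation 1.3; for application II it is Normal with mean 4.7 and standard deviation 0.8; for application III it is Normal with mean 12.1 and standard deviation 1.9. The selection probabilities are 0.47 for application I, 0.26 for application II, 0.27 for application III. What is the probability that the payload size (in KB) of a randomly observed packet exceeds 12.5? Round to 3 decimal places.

0.114

Conditional on each application, P(X > 12.5): I: 0.00280944; II: 0; III: 0.416628.
By total probability, P(X > 12.5) = 0.47·0.00280944 + 0.26·0 + 0.27·0.416628 = 0.11381.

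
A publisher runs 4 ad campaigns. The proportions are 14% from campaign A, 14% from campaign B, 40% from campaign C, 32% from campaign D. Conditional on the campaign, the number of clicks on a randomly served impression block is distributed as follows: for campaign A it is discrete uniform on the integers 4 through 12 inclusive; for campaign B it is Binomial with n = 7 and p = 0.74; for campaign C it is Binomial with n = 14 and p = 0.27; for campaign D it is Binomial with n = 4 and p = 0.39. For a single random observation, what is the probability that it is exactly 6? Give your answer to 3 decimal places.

0.095

Conditional on each campaign, P(X = 6): A: 0.111111; B: 0.298856; C: 0.0938255; D: 0.
By total probability, P(X = 6) = 0.14·0.111111 + 0.14·0.298856 + 0.4·0.0938255 + 0.32·0 = 0.0949256.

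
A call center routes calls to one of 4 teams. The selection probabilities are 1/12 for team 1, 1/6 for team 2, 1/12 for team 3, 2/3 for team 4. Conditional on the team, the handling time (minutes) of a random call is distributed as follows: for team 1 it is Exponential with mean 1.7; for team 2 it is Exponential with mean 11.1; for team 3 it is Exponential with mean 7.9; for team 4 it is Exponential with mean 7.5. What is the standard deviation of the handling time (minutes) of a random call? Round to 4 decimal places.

Per component, 1: μ=1.7, E[X²]=5.78; 2: μ=11.1, E[X²]=246.42; 3: μ=7.9, E[X²]=124.82; 4: μ=7.5, E[X²]=112.5.
E[X] = 0.0833333·1.7 + 0.166667·11.1 + 0.0833333·7.9 + 0.666667·7.5 = 7.65.
E[X²] = 0.0833333·5.78 + 0.166667·246.42 + 0.0833333·124.82 + 0.666667·112.5 = 126.953.
Var(X) = E[X²] − (E[X])² = 126.953 − 58.5225 = 68.4308.
SD(X) = √68.4308 = 8.27229.

8.2723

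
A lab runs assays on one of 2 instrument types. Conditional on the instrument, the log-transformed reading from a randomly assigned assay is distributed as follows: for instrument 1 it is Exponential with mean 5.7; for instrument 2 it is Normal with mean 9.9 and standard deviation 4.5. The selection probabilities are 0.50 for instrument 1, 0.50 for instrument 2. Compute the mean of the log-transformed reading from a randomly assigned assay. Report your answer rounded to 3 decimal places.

Component means — 1: 5.7; 2: 9.9.
E[X] = 0.5·5.7 + 0.5·9.9 = 7.8.

7.800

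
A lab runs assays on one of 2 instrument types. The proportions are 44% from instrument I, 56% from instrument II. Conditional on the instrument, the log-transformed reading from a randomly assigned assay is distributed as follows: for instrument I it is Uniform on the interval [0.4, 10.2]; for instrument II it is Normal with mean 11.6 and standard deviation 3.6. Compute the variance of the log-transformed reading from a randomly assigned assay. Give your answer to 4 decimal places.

Per component, I: μ=5.3, E[X²]=36.0933; II: μ=11.6, E[X²]=147.52.
E[X] = 0.44·5.3 + 0.56·11.6 = 8.828.
E[X²] = 0.44·36.0933 + 0.56·147.52 = 98.4923.
Var(X) = E[X²] − (E[X])² = 98.4923 − 77.9336 = 20.5587.

20.5587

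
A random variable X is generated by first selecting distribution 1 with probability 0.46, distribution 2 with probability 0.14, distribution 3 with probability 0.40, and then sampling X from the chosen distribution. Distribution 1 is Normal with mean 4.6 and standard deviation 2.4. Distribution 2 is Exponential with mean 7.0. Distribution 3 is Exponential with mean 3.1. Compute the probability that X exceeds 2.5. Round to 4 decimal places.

0.6488

Conditional on each component, P(X > 2.5): 1: 0.809213; 2: 0.699673; 3: 0.446439.
By total probability, P(X > 2.5) = 0.46·0.809213 + 0.14·0.699673 + 0.4·0.446439 = 0.648768.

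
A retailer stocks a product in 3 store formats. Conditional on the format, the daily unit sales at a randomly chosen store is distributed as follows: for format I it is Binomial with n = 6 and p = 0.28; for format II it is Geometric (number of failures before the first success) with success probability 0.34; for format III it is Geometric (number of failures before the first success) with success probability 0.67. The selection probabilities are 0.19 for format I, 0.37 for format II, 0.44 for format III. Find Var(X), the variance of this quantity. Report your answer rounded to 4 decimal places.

Per component, I: μ=1.68, E[X²]=4.032; II: μ=1.94118, E[X²]=9.47751; III: μ=0.492537, E[X²]=0.977723.
E[X] = 0.19·1.68 + 0.37·1.94118 + 0.44·0.492537 = 1.25415.
E[X²] = 0.19·4.032 + 0.37·9.47751 + 0.44·0.977723 = 4.70296.
Var(X) = E[X²] − (E[X])² = 4.70296 − 1.5729 = 3.13006.

3.1301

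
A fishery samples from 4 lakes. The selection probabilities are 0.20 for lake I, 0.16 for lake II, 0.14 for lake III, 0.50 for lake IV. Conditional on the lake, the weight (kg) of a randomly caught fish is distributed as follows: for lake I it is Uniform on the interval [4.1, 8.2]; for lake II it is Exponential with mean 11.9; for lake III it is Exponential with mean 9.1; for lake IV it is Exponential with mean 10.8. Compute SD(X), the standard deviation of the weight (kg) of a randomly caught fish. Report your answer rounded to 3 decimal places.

Per component, I: μ=6.15, E[X²]=39.2233; II: μ=11.9, E[X²]=283.22; III: μ=9.1, E[X²]=165.62; IV: μ=10.8, E[X²]=233.28.
E[X] = 0.2·6.15 + 0.16·11.9 + 0.14·9.1 + 0.5·10.8 = 9.808.
E[X²] = 0.2·39.2233 + 0.16·283.22 + 0.14·165.62 + 0.5·233.28 = 192.987.
Var(X) = E[X²] − (E[X])² = 192.987 − 96.1969 = 96.7898.
SD(X) = √96.7898 = 9.83818.

9.838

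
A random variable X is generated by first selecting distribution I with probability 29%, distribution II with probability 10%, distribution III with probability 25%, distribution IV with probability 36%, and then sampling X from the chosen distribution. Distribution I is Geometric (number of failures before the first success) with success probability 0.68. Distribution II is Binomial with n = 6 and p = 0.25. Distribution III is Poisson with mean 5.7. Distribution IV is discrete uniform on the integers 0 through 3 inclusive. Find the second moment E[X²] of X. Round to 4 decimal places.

For each component E[X²] = Var + (mean)², giving I: 0.913495; II: 3.375; III: 38.19; IV: 3.5.
Overall E[X²] = 0.29·0.913495 + 0.1·3.375 + 0.25·38.19 + 0.36·3.5 = 11.4099.

11.4099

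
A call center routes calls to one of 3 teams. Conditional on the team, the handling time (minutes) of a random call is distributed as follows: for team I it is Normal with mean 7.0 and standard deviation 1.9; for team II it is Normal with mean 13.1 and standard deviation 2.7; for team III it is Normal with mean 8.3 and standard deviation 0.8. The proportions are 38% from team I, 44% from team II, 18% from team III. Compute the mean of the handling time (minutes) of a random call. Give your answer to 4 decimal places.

9.9180

Component means — I: 7; II: 13.1; III: 8.3.
E[X] = 0.38·7 + 0.44·13.1 + 0.18·8.3 = 9.918.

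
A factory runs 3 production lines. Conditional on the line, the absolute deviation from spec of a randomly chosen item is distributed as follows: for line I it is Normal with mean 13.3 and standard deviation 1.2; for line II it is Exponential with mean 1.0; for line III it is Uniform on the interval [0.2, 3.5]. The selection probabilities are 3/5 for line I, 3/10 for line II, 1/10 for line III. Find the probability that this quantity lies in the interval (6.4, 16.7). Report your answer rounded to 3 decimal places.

Conditional on each line, P(6.4 < X < 16.7): I: 0.997697; II: 0.0016615; III: 0.
By total probability, P(6.4 < X < 16.7) = 0.6·0.997697 + 0.3·0.0016615 + 0.1·0 = 0.599116.

0.599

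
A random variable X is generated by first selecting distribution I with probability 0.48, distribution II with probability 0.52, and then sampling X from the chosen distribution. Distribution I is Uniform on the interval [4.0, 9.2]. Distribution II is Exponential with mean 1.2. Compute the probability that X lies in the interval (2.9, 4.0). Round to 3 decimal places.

Conditional on each component, P(2.9 < X < 4.0): I: 0; II: 0.0535445.
By total probability, P(2.9 < X < 4.0) = 0.48·0 + 0.52·0.0535445 = 0.0278432.

0.028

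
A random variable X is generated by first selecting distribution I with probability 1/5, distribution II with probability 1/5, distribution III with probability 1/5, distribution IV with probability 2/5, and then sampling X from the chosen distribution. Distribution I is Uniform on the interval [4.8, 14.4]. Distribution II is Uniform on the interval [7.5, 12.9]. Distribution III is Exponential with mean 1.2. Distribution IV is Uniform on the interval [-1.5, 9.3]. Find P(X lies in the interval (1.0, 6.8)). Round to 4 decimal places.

Conditional on each component, P(1.0 < X < 6.8): I: 0.208333; II: 0; III: 0.431139; IV: 0.537037.
By total probability, P(1.0 < X < 6.8) = 0.2·0.208333 + 0.2·0 + 0.2·0.431139 + 0.4·0.537037 = 0.342709.

0.3427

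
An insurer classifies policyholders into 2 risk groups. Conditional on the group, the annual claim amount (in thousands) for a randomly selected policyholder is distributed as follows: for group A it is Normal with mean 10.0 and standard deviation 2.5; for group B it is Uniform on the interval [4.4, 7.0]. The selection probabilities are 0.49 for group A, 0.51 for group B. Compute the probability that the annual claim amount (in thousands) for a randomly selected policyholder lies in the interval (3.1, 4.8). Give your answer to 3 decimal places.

Conditional on each group, P(3.1 < X < 4.8): A: 0.0158727; B: 0.153846.
By total probability, P(3.1 < X < 4.8) = 0.49·0.0158727 + 0.51·0.153846 = 0.0862392.

0.086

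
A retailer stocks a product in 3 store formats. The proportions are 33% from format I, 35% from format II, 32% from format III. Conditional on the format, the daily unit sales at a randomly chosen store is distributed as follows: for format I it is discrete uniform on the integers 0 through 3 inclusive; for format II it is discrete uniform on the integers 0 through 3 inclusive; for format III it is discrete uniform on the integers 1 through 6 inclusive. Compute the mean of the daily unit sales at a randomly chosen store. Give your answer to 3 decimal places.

2.140

Component means — I: 1.5; II: 1.5; III: 3.5.
E[X] = 0.33·1.5 + 0.35·1.5 + 0.32·3.5 = 2.14.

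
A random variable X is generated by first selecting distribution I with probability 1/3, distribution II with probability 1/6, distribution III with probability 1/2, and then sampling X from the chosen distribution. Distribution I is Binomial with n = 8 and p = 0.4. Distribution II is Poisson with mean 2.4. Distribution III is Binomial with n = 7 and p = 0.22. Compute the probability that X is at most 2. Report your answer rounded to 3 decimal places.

0.608

Conditional on each component, P(X ≤ 2): I: 0.315395; II: 0.569709; III: 0.815915.
By total probability, P(X ≤ 2) = 0.333333·0.315395 + 0.166667·0.569709 + 0.5·0.815915 = 0.608041.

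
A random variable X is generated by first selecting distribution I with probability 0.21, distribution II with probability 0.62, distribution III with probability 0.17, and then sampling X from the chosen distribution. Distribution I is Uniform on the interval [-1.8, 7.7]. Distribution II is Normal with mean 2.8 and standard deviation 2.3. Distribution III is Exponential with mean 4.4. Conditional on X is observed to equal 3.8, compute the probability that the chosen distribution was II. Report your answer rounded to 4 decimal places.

0.7182

Likelihoods f(3.8 | ·): I: 0.105263; II: 0.15781; III: 0.0958241.
Posterior ∝ prior × likelihood. Numerator for II: 0.62·0.15781 = 0.097842.
Normalizing constant: 0.21·0.105263 + 0.62·0.15781 + 0.17·0.0958241 = 0.136237.
P(II | observation) = 0.097842 / 0.136237 = 0.718173.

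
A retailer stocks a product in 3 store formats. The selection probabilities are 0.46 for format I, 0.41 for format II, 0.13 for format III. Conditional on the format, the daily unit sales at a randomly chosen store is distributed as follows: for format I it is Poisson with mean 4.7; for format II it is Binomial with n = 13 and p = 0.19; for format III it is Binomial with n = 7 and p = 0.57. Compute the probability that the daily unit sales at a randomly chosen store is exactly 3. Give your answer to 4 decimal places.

Conditional on each format, P(X = 3): I: 0.157383; II: 0.238494; III: 0.221598.
By total probability, P(X = 3) = 0.46·0.157383 + 0.41·0.238494 + 0.13·0.221598 = 0.198986.

0.1990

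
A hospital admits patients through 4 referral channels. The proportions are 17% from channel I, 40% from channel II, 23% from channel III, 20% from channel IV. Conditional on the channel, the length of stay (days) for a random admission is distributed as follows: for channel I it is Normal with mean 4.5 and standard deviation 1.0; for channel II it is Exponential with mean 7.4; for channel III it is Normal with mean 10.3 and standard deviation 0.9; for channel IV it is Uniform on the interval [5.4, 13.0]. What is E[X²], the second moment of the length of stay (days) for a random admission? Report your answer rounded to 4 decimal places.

For each component E[X²] = Var + (mean)², giving I: 21.25; II: 109.52; III: 106.9; IV: 89.4533.
Overall E[X²] = 0.17·21.25 + 0.4·109.52 + 0.23·106.9 + 0.2·89.4533 = 89.8982.

89.8982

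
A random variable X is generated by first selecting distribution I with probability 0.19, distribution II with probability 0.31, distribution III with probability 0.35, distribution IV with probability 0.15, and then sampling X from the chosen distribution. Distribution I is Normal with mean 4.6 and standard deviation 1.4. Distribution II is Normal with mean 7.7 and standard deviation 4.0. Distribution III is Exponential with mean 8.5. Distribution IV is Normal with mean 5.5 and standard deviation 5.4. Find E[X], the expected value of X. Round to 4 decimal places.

7.0610

Component means — I: 4.6; II: 7.7; III: 8.5; IV: 5.5.
E[X] = 0.19·4.6 + 0.31·7.7 + 0.35·8.5 + 0.15·5.5 = 7.061.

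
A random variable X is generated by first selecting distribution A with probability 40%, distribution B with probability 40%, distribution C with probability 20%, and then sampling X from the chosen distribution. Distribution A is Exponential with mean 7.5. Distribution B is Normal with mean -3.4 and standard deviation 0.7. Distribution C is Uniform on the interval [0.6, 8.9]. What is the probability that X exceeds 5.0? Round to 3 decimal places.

0.299

Conditional on each component, P(X > 5.0): A: 0.513417; B: 0; C: 0.46988.
By total probability, P(X > 5.0) = 0.4·0.513417 + 0.4·0 + 0.2·0.46988 = 0.299343.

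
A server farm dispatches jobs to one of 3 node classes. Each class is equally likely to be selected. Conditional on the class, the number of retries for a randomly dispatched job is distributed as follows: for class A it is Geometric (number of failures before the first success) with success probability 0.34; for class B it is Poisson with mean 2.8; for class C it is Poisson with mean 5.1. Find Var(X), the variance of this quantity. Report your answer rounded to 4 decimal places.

6.3149

Per component, A: μ=1.94118, E[X²]=9.47751; B: μ=2.8, E[X²]=10.64; C: μ=5.1, E[X²]=31.11.
E[X] = 0.333333·1.94118 + 0.333333·2.8 + 0.333333·5.1 = 3.28039.
E[X²] = 0.333333·9.47751 + 0.333333·10.64 + 0.333333·31.11 = 17.0758.
Var(X) = E[X²] − (E[X])² = 17.0758 − 10.761 = 6.31486.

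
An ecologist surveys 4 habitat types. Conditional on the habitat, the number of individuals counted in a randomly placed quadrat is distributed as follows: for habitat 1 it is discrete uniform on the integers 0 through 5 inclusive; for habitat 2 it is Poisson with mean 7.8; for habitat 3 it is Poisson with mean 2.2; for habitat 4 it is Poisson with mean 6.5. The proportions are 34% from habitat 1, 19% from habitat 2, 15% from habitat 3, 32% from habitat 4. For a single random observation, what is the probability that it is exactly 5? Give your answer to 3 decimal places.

Conditional on each habitat, P(X = 5): 1: 0.166667; 2: 0.0985814; 3: 0.0475866; 4: 0.145369.
By total probability, P(X = 5) = 0.34·0.166667 + 0.19·0.0985814 + 0.15·0.0475866 + 0.32·0.145369 = 0.129053.

0.129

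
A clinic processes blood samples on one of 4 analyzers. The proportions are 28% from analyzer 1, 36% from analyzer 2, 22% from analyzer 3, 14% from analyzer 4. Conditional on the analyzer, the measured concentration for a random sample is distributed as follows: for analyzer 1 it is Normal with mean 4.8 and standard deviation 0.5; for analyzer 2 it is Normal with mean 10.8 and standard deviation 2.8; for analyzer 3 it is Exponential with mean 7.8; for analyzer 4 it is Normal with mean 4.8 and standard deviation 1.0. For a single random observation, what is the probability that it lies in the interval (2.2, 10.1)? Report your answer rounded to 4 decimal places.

Conditional on each analyzer, P(2.2 < X < 10.1): 1: 1; 2: 0.400228; 3: 0.480302; 4: 0.995339.
By total probability, P(2.2 < X < 10.1) = 0.28·1 + 0.36·0.400228 + 0.22·0.480302 + 0.14·0.995339 = 0.669096.

0.6691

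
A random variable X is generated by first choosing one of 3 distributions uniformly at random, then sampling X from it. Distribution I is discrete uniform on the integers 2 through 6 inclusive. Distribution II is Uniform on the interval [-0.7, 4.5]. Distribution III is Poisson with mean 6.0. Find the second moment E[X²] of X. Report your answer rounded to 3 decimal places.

For each component E[X²] = Var + (mean)², giving I: 18; II: 5.86333; III: 42.
Overall E[X²] = 0.333333·18 + 0.333333·5.86333 + 0.333333·42 = 21.9544.

21.954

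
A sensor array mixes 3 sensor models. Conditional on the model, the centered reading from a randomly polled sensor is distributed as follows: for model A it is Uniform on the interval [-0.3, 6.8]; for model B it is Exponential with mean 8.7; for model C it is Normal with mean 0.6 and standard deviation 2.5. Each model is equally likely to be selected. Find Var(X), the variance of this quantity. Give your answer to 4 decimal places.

Per component, A: μ=3.25, E[X²]=14.7633; B: μ=8.7, E[X²]=151.38; C: μ=0.6, E[X²]=6.61.
E[X] = 0.333333·3.25 + 0.333333·8.7 + 0.333333·0.6 = 4.18333.
E[X²] = 0.333333·14.7633 + 0.333333·151.38 + 0.333333·6.61 = 57.5844.
Var(X) = E[X²] − (E[X])² = 57.5844 − 17.5003 = 40.0842.

40.0842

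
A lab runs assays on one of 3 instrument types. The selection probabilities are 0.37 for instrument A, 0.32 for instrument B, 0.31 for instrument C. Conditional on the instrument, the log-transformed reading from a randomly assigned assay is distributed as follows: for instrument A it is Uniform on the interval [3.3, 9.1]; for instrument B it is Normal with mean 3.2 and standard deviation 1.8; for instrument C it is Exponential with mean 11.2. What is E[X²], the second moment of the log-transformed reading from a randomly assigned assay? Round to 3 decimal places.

97.346

For each component E[X²] = Var + (mean)², giving A: 41.2433; B: 13.48; C: 250.88.
Overall E[X²] = 0.37·41.2433 + 0.32·13.48 + 0.31·250.88 = 97.3464.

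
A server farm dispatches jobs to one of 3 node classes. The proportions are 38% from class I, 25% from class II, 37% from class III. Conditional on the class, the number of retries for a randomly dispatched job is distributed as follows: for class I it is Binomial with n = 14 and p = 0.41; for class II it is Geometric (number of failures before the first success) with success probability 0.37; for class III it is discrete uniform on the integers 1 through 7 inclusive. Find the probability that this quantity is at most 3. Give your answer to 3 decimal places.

0.411

Conditional on each class, P(X ≤ 3): I: 0.109514; II: 0.84247; III: 0.428571.
By total probability, P(X ≤ 3) = 0.38·0.109514 + 0.25·0.84247 + 0.37·0.428571 = 0.410804.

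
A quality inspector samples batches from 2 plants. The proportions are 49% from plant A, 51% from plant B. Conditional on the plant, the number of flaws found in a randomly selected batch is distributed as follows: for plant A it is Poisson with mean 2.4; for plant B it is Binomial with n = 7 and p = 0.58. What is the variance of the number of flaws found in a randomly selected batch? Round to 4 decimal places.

Per component, A: μ=2.4, E[X²]=8.16; B: μ=4.06, E[X²]=18.1888.
E[X] = 0.49·2.4 + 0.51·4.06 = 3.2466.
E[X²] = 0.49·8.16 + 0.51·18.1888 = 13.2747.
Var(X) = E[X²] − (E[X])² = 13.2747 − 10.5404 = 2.73428.

2.7343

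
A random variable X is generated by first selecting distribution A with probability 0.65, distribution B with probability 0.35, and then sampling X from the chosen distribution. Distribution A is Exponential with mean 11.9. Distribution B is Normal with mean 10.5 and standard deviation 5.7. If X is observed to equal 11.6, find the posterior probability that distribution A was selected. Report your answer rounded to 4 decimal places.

Likelihoods f(11.6 | ·): A: 0.0317035; B: 0.0686986.
Posterior ∝ prior × likelihood. Numerator for A: 0.65·0.0317035 = 0.0206073.
Normalizing constant: 0.65·0.0317035 + 0.35·0.0686986 = 0.0446518.
P(A | observation) = 0.0206073 / 0.0446518 = 0.46151.

0.4615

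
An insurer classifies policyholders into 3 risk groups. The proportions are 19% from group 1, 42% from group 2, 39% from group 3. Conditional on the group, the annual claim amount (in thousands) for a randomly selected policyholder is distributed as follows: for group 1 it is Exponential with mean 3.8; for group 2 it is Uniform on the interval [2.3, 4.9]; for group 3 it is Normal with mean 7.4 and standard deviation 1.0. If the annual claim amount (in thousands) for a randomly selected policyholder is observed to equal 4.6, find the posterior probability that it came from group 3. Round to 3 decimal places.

0.017

Likelihoods f(4.6 | ·): 1: 0.0784317; 2: 0.384615; 3: 0.00791545.
Posterior ∝ prior × likelihood. Numerator for 3: 0.39·0.00791545 = 0.00308703.
Normalizing constant: 0.19·0.0784317 + 0.42·0.384615 + 0.39·0.00791545 = 0.179528.
P(3 | observation) = 0.00308703 / 0.179528 = 0.0171953.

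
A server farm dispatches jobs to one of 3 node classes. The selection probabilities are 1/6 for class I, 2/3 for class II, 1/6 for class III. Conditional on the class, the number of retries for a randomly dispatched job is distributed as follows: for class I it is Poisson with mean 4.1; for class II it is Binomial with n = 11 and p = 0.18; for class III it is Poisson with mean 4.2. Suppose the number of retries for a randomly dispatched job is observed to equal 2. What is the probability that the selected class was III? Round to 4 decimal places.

0.0902

Likelihoods P(X=2 | ·): I: 0.139293; II: 0.298698; III: 0.132261.
Posterior ∝ prior × likelihood. Numerator for III: 0.166667·0.132261 = 0.0220435.
Normalizing constant: 0.166667·0.139293 + 0.666667·0.298698 + 0.166667·0.132261 = 0.244391.
P(III | observation) = 0.0220435 / 0.244391 = 0.0901976.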